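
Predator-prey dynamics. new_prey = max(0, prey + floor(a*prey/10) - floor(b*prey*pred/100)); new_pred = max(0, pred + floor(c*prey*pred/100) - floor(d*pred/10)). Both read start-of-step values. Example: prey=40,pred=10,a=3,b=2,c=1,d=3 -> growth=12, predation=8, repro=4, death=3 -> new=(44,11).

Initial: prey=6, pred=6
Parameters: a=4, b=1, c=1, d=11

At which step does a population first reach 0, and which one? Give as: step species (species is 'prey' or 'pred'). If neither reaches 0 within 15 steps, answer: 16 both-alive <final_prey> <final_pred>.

Step 1: prey: 6+2-0=8; pred: 6+0-6=0
First extinction: pred at step 1

Answer: 1 pred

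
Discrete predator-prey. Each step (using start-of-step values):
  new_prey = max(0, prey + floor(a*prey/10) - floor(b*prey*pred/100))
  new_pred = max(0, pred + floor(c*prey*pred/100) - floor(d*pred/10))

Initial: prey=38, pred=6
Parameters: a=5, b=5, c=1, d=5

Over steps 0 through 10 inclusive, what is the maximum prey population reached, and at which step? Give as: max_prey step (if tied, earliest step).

Step 1: prey: 38+19-11=46; pred: 6+2-3=5
Step 2: prey: 46+23-11=58; pred: 5+2-2=5
Step 3: prey: 58+29-14=73; pred: 5+2-2=5
Step 4: prey: 73+36-18=91; pred: 5+3-2=6
Step 5: prey: 91+45-27=109; pred: 6+5-3=8
Step 6: prey: 109+54-43=120; pred: 8+8-4=12
Step 7: prey: 120+60-72=108; pred: 12+14-6=20
Step 8: prey: 108+54-108=54; pred: 20+21-10=31
Step 9: prey: 54+27-83=0; pred: 31+16-15=32
Step 10: prey: 0+0-0=0; pred: 32+0-16=16
Max prey = 120 at step 6

Answer: 120 6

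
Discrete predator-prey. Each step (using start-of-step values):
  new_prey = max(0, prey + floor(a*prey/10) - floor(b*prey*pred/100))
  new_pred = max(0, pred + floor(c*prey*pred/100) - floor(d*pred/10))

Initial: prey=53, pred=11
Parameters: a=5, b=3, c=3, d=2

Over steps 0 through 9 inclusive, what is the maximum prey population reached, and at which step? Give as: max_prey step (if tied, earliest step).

Answer: 62 1

Derivation:
Step 1: prey: 53+26-17=62; pred: 11+17-2=26
Step 2: prey: 62+31-48=45; pred: 26+48-5=69
Step 3: prey: 45+22-93=0; pred: 69+93-13=149
Step 4: prey: 0+0-0=0; pred: 149+0-29=120
Step 5: prey: 0+0-0=0; pred: 120+0-24=96
Step 6: prey: 0+0-0=0; pred: 96+0-19=77
Step 7: prey: 0+0-0=0; pred: 77+0-15=62
Step 8: prey: 0+0-0=0; pred: 62+0-12=50
Step 9: prey: 0+0-0=0; pred: 50+0-10=40
Max prey = 62 at step 1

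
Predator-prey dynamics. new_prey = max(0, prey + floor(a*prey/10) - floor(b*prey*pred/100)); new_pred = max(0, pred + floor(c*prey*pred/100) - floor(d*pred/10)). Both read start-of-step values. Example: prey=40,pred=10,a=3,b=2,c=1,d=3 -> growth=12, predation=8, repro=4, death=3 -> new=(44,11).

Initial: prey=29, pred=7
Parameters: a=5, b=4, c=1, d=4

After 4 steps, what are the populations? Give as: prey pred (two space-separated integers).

Answer: 62 9

Derivation:
Step 1: prey: 29+14-8=35; pred: 7+2-2=7
Step 2: prey: 35+17-9=43; pred: 7+2-2=7
Step 3: prey: 43+21-12=52; pred: 7+3-2=8
Step 4: prey: 52+26-16=62; pred: 8+4-3=9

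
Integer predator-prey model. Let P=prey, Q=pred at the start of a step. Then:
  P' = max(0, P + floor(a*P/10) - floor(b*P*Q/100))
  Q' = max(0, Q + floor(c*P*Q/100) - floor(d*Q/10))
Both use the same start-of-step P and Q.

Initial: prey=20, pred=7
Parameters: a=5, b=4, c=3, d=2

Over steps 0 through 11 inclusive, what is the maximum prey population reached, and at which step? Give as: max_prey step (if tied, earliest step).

Step 1: prey: 20+10-5=25; pred: 7+4-1=10
Step 2: prey: 25+12-10=27; pred: 10+7-2=15
Step 3: prey: 27+13-16=24; pred: 15+12-3=24
Step 4: prey: 24+12-23=13; pred: 24+17-4=37
Step 5: prey: 13+6-19=0; pred: 37+14-7=44
Step 6: prey: 0+0-0=0; pred: 44+0-8=36
Step 7: prey: 0+0-0=0; pred: 36+0-7=29
Step 8: prey: 0+0-0=0; pred: 29+0-5=24
Step 9: prey: 0+0-0=0; pred: 24+0-4=20
Step 10: prey: 0+0-0=0; pred: 20+0-4=16
Step 11: prey: 0+0-0=0; pred: 16+0-3=13
Max prey = 27 at step 2

Answer: 27 2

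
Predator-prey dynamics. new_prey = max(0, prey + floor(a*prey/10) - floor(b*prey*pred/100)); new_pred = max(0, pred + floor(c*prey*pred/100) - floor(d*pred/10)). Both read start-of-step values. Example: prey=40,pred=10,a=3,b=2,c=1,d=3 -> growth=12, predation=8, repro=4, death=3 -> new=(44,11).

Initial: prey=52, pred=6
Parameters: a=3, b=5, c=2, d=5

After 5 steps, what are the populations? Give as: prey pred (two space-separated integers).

Step 1: prey: 52+15-15=52; pred: 6+6-3=9
Step 2: prey: 52+15-23=44; pred: 9+9-4=14
Step 3: prey: 44+13-30=27; pred: 14+12-7=19
Step 4: prey: 27+8-25=10; pred: 19+10-9=20
Step 5: prey: 10+3-10=3; pred: 20+4-10=14

Answer: 3 14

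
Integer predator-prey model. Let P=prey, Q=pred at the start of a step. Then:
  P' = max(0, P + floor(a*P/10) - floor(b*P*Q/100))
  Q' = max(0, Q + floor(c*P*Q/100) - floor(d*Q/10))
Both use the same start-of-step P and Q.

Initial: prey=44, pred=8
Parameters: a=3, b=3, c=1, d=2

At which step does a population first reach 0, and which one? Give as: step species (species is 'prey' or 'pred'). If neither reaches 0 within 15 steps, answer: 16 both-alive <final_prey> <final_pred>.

Answer: 16 both-alive 5 6

Derivation:
Step 1: prey: 44+13-10=47; pred: 8+3-1=10
Step 2: prey: 47+14-14=47; pred: 10+4-2=12
Step 3: prey: 47+14-16=45; pred: 12+5-2=15
Step 4: prey: 45+13-20=38; pred: 15+6-3=18
Step 5: prey: 38+11-20=29; pred: 18+6-3=21
Step 6: prey: 29+8-18=19; pred: 21+6-4=23
Step 7: prey: 19+5-13=11; pred: 23+4-4=23
Step 8: prey: 11+3-7=7; pred: 23+2-4=21
Step 9: prey: 7+2-4=5; pred: 21+1-4=18
Step 10: prey: 5+1-2=4; pred: 18+0-3=15
Step 11: prey: 4+1-1=4; pred: 15+0-3=12
Step 12: prey: 4+1-1=4; pred: 12+0-2=10
Step 13: prey: 4+1-1=4; pred: 10+0-2=8
Step 14: prey: 4+1-0=5; pred: 8+0-1=7
Step 15: prey: 5+1-1=5; pred: 7+0-1=6
No extinction within 15 steps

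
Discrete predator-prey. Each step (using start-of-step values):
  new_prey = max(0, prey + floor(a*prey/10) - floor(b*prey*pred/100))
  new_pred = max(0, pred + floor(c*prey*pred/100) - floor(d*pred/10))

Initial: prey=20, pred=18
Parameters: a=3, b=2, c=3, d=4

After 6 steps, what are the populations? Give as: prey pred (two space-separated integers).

Answer: 6 22

Derivation:
Step 1: prey: 20+6-7=19; pred: 18+10-7=21
Step 2: prey: 19+5-7=17; pred: 21+11-8=24
Step 3: prey: 17+5-8=14; pred: 24+12-9=27
Step 4: prey: 14+4-7=11; pred: 27+11-10=28
Step 5: prey: 11+3-6=8; pred: 28+9-11=26
Step 6: prey: 8+2-4=6; pred: 26+6-10=22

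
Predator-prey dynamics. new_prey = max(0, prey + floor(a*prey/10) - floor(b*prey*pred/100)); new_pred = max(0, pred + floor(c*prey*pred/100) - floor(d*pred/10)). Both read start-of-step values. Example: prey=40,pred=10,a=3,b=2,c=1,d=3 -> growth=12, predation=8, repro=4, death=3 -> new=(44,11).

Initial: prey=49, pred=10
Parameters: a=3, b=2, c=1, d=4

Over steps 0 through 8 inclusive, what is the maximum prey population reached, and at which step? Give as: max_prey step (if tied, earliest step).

Answer: 68 4

Derivation:
Step 1: prey: 49+14-9=54; pred: 10+4-4=10
Step 2: prey: 54+16-10=60; pred: 10+5-4=11
Step 3: prey: 60+18-13=65; pred: 11+6-4=13
Step 4: prey: 65+19-16=68; pred: 13+8-5=16
Step 5: prey: 68+20-21=67; pred: 16+10-6=20
Step 6: prey: 67+20-26=61; pred: 20+13-8=25
Step 7: prey: 61+18-30=49; pred: 25+15-10=30
Step 8: prey: 49+14-29=34; pred: 30+14-12=32
Max prey = 68 at step 4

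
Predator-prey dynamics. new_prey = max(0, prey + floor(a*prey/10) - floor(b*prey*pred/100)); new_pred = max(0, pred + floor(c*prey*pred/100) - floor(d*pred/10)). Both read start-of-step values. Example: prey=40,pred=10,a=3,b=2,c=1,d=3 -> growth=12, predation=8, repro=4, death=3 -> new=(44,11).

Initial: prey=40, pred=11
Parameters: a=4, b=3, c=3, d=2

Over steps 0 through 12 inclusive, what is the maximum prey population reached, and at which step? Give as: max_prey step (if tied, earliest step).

Step 1: prey: 40+16-13=43; pred: 11+13-2=22
Step 2: prey: 43+17-28=32; pred: 22+28-4=46
Step 3: prey: 32+12-44=0; pred: 46+44-9=81
Step 4: prey: 0+0-0=0; pred: 81+0-16=65
Step 5: prey: 0+0-0=0; pred: 65+0-13=52
Step 6: prey: 0+0-0=0; pred: 52+0-10=42
Step 7: prey: 0+0-0=0; pred: 42+0-8=34
Step 8: prey: 0+0-0=0; pred: 34+0-6=28
Step 9: prey: 0+0-0=0; pred: 28+0-5=23
Step 10: prey: 0+0-0=0; pred: 23+0-4=19
Step 11: prey: 0+0-0=0; pred: 19+0-3=16
Step 12: prey: 0+0-0=0; pred: 16+0-3=13
Max prey = 43 at step 1

Answer: 43 1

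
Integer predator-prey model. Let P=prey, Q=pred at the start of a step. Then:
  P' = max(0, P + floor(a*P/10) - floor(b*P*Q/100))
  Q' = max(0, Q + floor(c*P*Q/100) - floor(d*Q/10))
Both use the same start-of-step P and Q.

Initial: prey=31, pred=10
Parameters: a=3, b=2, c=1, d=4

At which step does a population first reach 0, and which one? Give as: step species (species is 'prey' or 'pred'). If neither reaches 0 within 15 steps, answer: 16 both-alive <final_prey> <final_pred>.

Step 1: prey: 31+9-6=34; pred: 10+3-4=9
Step 2: prey: 34+10-6=38; pred: 9+3-3=9
Step 3: prey: 38+11-6=43; pred: 9+3-3=9
Step 4: prey: 43+12-7=48; pred: 9+3-3=9
Step 5: prey: 48+14-8=54; pred: 9+4-3=10
Step 6: prey: 54+16-10=60; pred: 10+5-4=11
Step 7: prey: 60+18-13=65; pred: 11+6-4=13
Step 8: prey: 65+19-16=68; pred: 13+8-5=16
Step 9: prey: 68+20-21=67; pred: 16+10-6=20
Step 10: prey: 67+20-26=61; pred: 20+13-8=25
Step 11: prey: 61+18-30=49; pred: 25+15-10=30
Step 12: prey: 49+14-29=34; pred: 30+14-12=32
Step 13: prey: 34+10-21=23; pred: 32+10-12=30
Step 14: prey: 23+6-13=16; pred: 30+6-12=24
Step 15: prey: 16+4-7=13; pred: 24+3-9=18
No extinction within 15 steps

Answer: 16 both-alive 13 18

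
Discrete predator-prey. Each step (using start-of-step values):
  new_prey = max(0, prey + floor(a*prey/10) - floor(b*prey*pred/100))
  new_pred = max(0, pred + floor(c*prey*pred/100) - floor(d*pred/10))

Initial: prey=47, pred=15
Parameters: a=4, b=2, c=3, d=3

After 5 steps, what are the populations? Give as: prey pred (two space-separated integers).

Answer: 0 66

Derivation:
Step 1: prey: 47+18-14=51; pred: 15+21-4=32
Step 2: prey: 51+20-32=39; pred: 32+48-9=71
Step 3: prey: 39+15-55=0; pred: 71+83-21=133
Step 4: prey: 0+0-0=0; pred: 133+0-39=94
Step 5: prey: 0+0-0=0; pred: 94+0-28=66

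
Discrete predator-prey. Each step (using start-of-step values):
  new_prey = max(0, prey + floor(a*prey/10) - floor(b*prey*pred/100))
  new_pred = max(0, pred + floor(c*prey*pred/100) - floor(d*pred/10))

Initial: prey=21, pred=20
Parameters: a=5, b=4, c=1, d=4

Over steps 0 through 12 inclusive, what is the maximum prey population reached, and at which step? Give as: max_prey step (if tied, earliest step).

Answer: 122 12

Derivation:
Step 1: prey: 21+10-16=15; pred: 20+4-8=16
Step 2: prey: 15+7-9=13; pred: 16+2-6=12
Step 3: prey: 13+6-6=13; pred: 12+1-4=9
Step 4: prey: 13+6-4=15; pred: 9+1-3=7
Step 5: prey: 15+7-4=18; pred: 7+1-2=6
Step 6: prey: 18+9-4=23; pred: 6+1-2=5
Step 7: prey: 23+11-4=30; pred: 5+1-2=4
Step 8: prey: 30+15-4=41; pred: 4+1-1=4
Step 9: prey: 41+20-6=55; pred: 4+1-1=4
Step 10: prey: 55+27-8=74; pred: 4+2-1=5
Step 11: prey: 74+37-14=97; pred: 5+3-2=6
Step 12: prey: 97+48-23=122; pred: 6+5-2=9
Max prey = 122 at step 12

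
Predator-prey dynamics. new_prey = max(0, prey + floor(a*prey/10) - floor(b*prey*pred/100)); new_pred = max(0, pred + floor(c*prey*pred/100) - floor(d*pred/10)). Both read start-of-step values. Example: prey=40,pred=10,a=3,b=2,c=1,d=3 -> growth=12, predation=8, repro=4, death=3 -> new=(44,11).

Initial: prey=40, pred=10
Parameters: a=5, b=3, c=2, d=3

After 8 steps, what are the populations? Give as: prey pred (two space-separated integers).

Step 1: prey: 40+20-12=48; pred: 10+8-3=15
Step 2: prey: 48+24-21=51; pred: 15+14-4=25
Step 3: prey: 51+25-38=38; pred: 25+25-7=43
Step 4: prey: 38+19-49=8; pred: 43+32-12=63
Step 5: prey: 8+4-15=0; pred: 63+10-18=55
Step 6: prey: 0+0-0=0; pred: 55+0-16=39
Step 7: prey: 0+0-0=0; pred: 39+0-11=28
Step 8: prey: 0+0-0=0; pred: 28+0-8=20

Answer: 0 20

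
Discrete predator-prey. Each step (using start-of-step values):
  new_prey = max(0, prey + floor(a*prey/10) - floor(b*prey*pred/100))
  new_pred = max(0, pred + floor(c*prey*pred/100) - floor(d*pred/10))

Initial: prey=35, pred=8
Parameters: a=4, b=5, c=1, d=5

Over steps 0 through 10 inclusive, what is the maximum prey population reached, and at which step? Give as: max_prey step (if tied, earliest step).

Step 1: prey: 35+14-14=35; pred: 8+2-4=6
Step 2: prey: 35+14-10=39; pred: 6+2-3=5
Step 3: prey: 39+15-9=45; pred: 5+1-2=4
Step 4: prey: 45+18-9=54; pred: 4+1-2=3
Step 5: prey: 54+21-8=67; pred: 3+1-1=3
Step 6: prey: 67+26-10=83; pred: 3+2-1=4
Step 7: prey: 83+33-16=100; pred: 4+3-2=5
Step 8: prey: 100+40-25=115; pred: 5+5-2=8
Step 9: prey: 115+46-46=115; pred: 8+9-4=13
Step 10: prey: 115+46-74=87; pred: 13+14-6=21
Max prey = 115 at step 8

Answer: 115 8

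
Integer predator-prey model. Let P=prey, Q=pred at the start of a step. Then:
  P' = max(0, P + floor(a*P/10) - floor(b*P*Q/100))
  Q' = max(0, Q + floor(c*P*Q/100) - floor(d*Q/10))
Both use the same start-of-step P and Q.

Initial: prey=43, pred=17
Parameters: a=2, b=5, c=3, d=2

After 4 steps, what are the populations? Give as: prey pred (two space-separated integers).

Step 1: prey: 43+8-36=15; pred: 17+21-3=35
Step 2: prey: 15+3-26=0; pred: 35+15-7=43
Step 3: prey: 0+0-0=0; pred: 43+0-8=35
Step 4: prey: 0+0-0=0; pred: 35+0-7=28

Answer: 0 28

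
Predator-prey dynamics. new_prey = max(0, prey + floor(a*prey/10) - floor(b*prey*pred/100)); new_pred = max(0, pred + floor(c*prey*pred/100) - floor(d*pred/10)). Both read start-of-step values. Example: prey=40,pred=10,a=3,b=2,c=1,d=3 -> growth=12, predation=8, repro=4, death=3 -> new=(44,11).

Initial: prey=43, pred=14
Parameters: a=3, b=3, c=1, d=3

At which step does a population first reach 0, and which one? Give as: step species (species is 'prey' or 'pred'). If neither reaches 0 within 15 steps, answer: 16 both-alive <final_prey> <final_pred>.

Step 1: prey: 43+12-18=37; pred: 14+6-4=16
Step 2: prey: 37+11-17=31; pred: 16+5-4=17
Step 3: prey: 31+9-15=25; pred: 17+5-5=17
Step 4: prey: 25+7-12=20; pred: 17+4-5=16
Step 5: prey: 20+6-9=17; pred: 16+3-4=15
Step 6: prey: 17+5-7=15; pred: 15+2-4=13
Step 7: prey: 15+4-5=14; pred: 13+1-3=11
Step 8: prey: 14+4-4=14; pred: 11+1-3=9
Step 9: prey: 14+4-3=15; pred: 9+1-2=8
Step 10: prey: 15+4-3=16; pred: 8+1-2=7
Step 11: prey: 16+4-3=17; pred: 7+1-2=6
Step 12: prey: 17+5-3=19; pred: 6+1-1=6
Step 13: prey: 19+5-3=21; pred: 6+1-1=6
Step 14: prey: 21+6-3=24; pred: 6+1-1=6
Step 15: prey: 24+7-4=27; pred: 6+1-1=6
No extinction within 15 steps

Answer: 16 both-alive 27 6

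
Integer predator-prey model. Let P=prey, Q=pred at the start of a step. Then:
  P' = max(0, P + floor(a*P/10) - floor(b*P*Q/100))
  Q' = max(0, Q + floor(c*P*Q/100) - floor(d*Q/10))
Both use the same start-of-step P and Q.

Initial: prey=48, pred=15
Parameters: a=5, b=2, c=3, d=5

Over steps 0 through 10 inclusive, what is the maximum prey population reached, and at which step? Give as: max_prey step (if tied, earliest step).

Step 1: prey: 48+24-14=58; pred: 15+21-7=29
Step 2: prey: 58+29-33=54; pred: 29+50-14=65
Step 3: prey: 54+27-70=11; pred: 65+105-32=138
Step 4: prey: 11+5-30=0; pred: 138+45-69=114
Step 5: prey: 0+0-0=0; pred: 114+0-57=57
Step 6: prey: 0+0-0=0; pred: 57+0-28=29
Step 7: prey: 0+0-0=0; pred: 29+0-14=15
Step 8: prey: 0+0-0=0; pred: 15+0-7=8
Step 9: prey: 0+0-0=0; pred: 8+0-4=4
Step 10: prey: 0+0-0=0; pred: 4+0-2=2
Max prey = 58 at step 1

Answer: 58 1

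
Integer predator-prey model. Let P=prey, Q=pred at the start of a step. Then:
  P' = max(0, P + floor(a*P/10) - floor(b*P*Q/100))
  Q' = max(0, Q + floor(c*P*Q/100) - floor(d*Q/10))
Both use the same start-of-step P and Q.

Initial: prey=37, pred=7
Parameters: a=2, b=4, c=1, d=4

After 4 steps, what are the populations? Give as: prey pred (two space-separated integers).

Answer: 26 7

Derivation:
Step 1: prey: 37+7-10=34; pred: 7+2-2=7
Step 2: prey: 34+6-9=31; pred: 7+2-2=7
Step 3: prey: 31+6-8=29; pred: 7+2-2=7
Step 4: prey: 29+5-8=26; pred: 7+2-2=7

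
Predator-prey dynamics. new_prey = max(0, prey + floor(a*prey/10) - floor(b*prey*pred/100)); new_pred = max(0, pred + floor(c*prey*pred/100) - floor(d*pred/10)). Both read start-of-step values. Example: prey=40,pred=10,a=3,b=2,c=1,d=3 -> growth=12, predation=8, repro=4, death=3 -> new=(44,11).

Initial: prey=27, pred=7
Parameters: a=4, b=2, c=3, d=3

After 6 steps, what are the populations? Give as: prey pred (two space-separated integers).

Answer: 0 90

Derivation:
Step 1: prey: 27+10-3=34; pred: 7+5-2=10
Step 2: prey: 34+13-6=41; pred: 10+10-3=17
Step 3: prey: 41+16-13=44; pred: 17+20-5=32
Step 4: prey: 44+17-28=33; pred: 32+42-9=65
Step 5: prey: 33+13-42=4; pred: 65+64-19=110
Step 6: prey: 4+1-8=0; pred: 110+13-33=90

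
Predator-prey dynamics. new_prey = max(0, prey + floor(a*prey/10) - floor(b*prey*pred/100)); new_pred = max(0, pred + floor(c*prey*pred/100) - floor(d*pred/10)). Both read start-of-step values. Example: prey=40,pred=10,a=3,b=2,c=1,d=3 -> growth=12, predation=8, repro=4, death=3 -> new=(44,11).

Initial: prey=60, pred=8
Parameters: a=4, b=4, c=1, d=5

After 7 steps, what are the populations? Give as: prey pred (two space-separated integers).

Answer: 33 16

Derivation:
Step 1: prey: 60+24-19=65; pred: 8+4-4=8
Step 2: prey: 65+26-20=71; pred: 8+5-4=9
Step 3: prey: 71+28-25=74; pred: 9+6-4=11
Step 4: prey: 74+29-32=71; pred: 11+8-5=14
Step 5: prey: 71+28-39=60; pred: 14+9-7=16
Step 6: prey: 60+24-38=46; pred: 16+9-8=17
Step 7: prey: 46+18-31=33; pred: 17+7-8=16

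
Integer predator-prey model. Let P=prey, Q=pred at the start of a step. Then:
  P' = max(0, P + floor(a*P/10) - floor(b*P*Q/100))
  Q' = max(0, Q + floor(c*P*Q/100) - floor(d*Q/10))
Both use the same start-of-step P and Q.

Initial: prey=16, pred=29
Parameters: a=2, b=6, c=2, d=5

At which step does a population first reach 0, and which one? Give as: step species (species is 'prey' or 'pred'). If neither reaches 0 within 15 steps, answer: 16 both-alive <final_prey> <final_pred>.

Step 1: prey: 16+3-27=0; pred: 29+9-14=24
First extinction: prey at step 1

Answer: 1 prey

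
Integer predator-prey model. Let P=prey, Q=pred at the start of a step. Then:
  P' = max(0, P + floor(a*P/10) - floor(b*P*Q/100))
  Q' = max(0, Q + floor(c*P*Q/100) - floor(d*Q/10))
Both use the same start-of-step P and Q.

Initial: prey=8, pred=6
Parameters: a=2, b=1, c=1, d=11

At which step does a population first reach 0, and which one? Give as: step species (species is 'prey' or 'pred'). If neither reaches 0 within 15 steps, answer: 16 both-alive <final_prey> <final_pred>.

Answer: 1 pred

Derivation:
Step 1: prey: 8+1-0=9; pred: 6+0-6=0
First extinction: pred at step 1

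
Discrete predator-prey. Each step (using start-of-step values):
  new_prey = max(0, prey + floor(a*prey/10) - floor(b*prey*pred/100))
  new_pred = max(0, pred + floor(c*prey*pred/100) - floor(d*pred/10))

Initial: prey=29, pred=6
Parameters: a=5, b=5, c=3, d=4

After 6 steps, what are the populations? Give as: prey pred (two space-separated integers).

Answer: 0 18

Derivation:
Step 1: prey: 29+14-8=35; pred: 6+5-2=9
Step 2: prey: 35+17-15=37; pred: 9+9-3=15
Step 3: prey: 37+18-27=28; pred: 15+16-6=25
Step 4: prey: 28+14-35=7; pred: 25+21-10=36
Step 5: prey: 7+3-12=0; pred: 36+7-14=29
Step 6: prey: 0+0-0=0; pred: 29+0-11=18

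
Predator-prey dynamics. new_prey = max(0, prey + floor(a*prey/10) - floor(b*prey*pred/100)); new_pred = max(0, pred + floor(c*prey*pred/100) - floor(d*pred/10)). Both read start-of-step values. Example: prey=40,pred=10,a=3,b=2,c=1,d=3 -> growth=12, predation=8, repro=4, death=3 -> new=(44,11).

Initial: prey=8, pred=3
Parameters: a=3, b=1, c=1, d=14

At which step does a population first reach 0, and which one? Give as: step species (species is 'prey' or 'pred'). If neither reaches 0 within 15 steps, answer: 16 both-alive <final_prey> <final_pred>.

Step 1: prey: 8+2-0=10; pred: 3+0-4=0
First extinction: pred at step 1

Answer: 1 pred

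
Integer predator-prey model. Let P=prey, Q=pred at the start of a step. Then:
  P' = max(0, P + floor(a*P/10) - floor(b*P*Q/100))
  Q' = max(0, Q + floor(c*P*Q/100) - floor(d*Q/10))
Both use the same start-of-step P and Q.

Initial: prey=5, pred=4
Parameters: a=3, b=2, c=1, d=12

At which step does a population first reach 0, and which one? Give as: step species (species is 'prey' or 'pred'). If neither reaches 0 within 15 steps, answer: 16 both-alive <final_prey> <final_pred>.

Answer: 1 pred

Derivation:
Step 1: prey: 5+1-0=6; pred: 4+0-4=0
First extinction: pred at step 1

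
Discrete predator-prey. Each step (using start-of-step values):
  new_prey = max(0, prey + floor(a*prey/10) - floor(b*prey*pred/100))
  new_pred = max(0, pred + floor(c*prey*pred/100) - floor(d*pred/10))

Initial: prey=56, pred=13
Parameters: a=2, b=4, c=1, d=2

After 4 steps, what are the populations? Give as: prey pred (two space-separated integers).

Step 1: prey: 56+11-29=38; pred: 13+7-2=18
Step 2: prey: 38+7-27=18; pred: 18+6-3=21
Step 3: prey: 18+3-15=6; pred: 21+3-4=20
Step 4: prey: 6+1-4=3; pred: 20+1-4=17

Answer: 3 17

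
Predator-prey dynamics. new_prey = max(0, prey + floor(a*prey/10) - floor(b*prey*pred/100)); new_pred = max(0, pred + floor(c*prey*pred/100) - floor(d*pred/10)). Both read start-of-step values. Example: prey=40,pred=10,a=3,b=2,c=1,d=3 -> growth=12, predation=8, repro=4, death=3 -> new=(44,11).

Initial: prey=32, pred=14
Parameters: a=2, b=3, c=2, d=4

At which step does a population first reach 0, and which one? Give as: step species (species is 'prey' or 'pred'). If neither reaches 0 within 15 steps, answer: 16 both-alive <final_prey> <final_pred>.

Answer: 16 both-alive 19 2

Derivation:
Step 1: prey: 32+6-13=25; pred: 14+8-5=17
Step 2: prey: 25+5-12=18; pred: 17+8-6=19
Step 3: prey: 18+3-10=11; pred: 19+6-7=18
Step 4: prey: 11+2-5=8; pred: 18+3-7=14
Step 5: prey: 8+1-3=6; pred: 14+2-5=11
Step 6: prey: 6+1-1=6; pred: 11+1-4=8
Step 7: prey: 6+1-1=6; pred: 8+0-3=5
Step 8: prey: 6+1-0=7; pred: 5+0-2=3
Step 9: prey: 7+1-0=8; pred: 3+0-1=2
Step 10: prey: 8+1-0=9; pred: 2+0-0=2
Step 11: prey: 9+1-0=10; pred: 2+0-0=2
Step 12: prey: 10+2-0=12; pred: 2+0-0=2
Step 13: prey: 12+2-0=14; pred: 2+0-0=2
Step 14: prey: 14+2-0=16; pred: 2+0-0=2
Step 15: prey: 16+3-0=19; pred: 2+0-0=2
No extinction within 15 steps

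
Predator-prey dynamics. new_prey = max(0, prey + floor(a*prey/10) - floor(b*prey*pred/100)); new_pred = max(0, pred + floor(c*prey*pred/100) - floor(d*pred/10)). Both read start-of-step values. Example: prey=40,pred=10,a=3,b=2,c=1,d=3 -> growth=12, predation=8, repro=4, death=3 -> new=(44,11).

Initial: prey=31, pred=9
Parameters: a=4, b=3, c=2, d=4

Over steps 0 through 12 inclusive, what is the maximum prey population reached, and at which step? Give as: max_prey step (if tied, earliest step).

Step 1: prey: 31+12-8=35; pred: 9+5-3=11
Step 2: prey: 35+14-11=38; pred: 11+7-4=14
Step 3: prey: 38+15-15=38; pred: 14+10-5=19
Step 4: prey: 38+15-21=32; pred: 19+14-7=26
Step 5: prey: 32+12-24=20; pred: 26+16-10=32
Step 6: prey: 20+8-19=9; pred: 32+12-12=32
Step 7: prey: 9+3-8=4; pred: 32+5-12=25
Step 8: prey: 4+1-3=2; pred: 25+2-10=17
Step 9: prey: 2+0-1=1; pred: 17+0-6=11
Step 10: prey: 1+0-0=1; pred: 11+0-4=7
Step 11: prey: 1+0-0=1; pred: 7+0-2=5
Step 12: prey: 1+0-0=1; pred: 5+0-2=3
Max prey = 38 at step 2

Answer: 38 2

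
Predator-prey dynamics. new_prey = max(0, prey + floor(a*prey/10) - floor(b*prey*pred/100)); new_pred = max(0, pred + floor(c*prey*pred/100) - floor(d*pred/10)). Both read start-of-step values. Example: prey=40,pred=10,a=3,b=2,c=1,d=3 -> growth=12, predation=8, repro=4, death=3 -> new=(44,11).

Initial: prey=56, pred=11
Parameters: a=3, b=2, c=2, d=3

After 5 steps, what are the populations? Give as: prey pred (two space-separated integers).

Answer: 0 61

Derivation:
Step 1: prey: 56+16-12=60; pred: 11+12-3=20
Step 2: prey: 60+18-24=54; pred: 20+24-6=38
Step 3: prey: 54+16-41=29; pred: 38+41-11=68
Step 4: prey: 29+8-39=0; pred: 68+39-20=87
Step 5: prey: 0+0-0=0; pred: 87+0-26=61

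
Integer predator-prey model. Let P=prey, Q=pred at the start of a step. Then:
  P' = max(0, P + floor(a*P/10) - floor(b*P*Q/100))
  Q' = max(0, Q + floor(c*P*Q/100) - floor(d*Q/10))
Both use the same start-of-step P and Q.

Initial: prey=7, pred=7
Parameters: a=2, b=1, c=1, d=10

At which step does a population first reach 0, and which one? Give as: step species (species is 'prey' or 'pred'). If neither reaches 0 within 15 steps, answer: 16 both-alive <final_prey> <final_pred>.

Step 1: prey: 7+1-0=8; pred: 7+0-7=0
First extinction: pred at step 1

Answer: 1 pred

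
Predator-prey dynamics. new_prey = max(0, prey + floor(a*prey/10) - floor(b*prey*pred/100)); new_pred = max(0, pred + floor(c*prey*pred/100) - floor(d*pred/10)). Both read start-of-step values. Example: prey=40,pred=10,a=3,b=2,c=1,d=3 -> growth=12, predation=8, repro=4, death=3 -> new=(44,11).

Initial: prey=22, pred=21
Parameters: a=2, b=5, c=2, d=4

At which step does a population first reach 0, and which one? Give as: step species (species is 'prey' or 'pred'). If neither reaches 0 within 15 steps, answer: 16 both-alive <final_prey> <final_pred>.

Step 1: prey: 22+4-23=3; pred: 21+9-8=22
Step 2: prey: 3+0-3=0; pred: 22+1-8=15
First extinction: prey at step 2

Answer: 2 prey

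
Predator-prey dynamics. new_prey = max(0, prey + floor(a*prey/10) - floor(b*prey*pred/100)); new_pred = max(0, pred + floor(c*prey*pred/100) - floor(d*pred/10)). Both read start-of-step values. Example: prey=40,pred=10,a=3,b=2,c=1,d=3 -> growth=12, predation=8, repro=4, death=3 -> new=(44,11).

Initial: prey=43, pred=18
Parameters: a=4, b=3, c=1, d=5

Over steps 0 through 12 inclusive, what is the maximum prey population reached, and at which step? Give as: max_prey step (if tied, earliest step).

Step 1: prey: 43+17-23=37; pred: 18+7-9=16
Step 2: prey: 37+14-17=34; pred: 16+5-8=13
Step 3: prey: 34+13-13=34; pred: 13+4-6=11
Step 4: prey: 34+13-11=36; pred: 11+3-5=9
Step 5: prey: 36+14-9=41; pred: 9+3-4=8
Step 6: prey: 41+16-9=48; pred: 8+3-4=7
Step 7: prey: 48+19-10=57; pred: 7+3-3=7
Step 8: prey: 57+22-11=68; pred: 7+3-3=7
Step 9: prey: 68+27-14=81; pred: 7+4-3=8
Step 10: prey: 81+32-19=94; pred: 8+6-4=10
Step 11: prey: 94+37-28=103; pred: 10+9-5=14
Step 12: prey: 103+41-43=101; pred: 14+14-7=21
Max prey = 103 at step 11

Answer: 103 11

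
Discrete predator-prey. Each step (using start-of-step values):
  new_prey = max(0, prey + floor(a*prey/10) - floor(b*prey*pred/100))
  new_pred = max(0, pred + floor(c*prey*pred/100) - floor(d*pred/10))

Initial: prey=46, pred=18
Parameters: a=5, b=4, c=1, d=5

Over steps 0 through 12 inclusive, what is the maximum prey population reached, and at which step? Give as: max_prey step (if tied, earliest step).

Answer: 132 12

Derivation:
Step 1: prey: 46+23-33=36; pred: 18+8-9=17
Step 2: prey: 36+18-24=30; pred: 17+6-8=15
Step 3: prey: 30+15-18=27; pred: 15+4-7=12
Step 4: prey: 27+13-12=28; pred: 12+3-6=9
Step 5: prey: 28+14-10=32; pred: 9+2-4=7
Step 6: prey: 32+16-8=40; pred: 7+2-3=6
Step 7: prey: 40+20-9=51; pred: 6+2-3=5
Step 8: prey: 51+25-10=66; pred: 5+2-2=5
Step 9: prey: 66+33-13=86; pred: 5+3-2=6
Step 10: prey: 86+43-20=109; pred: 6+5-3=8
Step 11: prey: 109+54-34=129; pred: 8+8-4=12
Step 12: prey: 129+64-61=132; pred: 12+15-6=21
Max prey = 132 at step 12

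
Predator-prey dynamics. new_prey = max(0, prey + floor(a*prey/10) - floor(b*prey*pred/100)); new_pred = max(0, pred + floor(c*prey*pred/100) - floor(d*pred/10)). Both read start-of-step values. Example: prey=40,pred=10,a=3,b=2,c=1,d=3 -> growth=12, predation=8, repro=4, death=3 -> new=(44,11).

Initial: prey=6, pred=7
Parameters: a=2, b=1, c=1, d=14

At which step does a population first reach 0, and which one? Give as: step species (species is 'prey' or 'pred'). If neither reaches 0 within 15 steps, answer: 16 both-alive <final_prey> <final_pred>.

Answer: 1 pred

Derivation:
Step 1: prey: 6+1-0=7; pred: 7+0-9=0
First extinction: pred at step 1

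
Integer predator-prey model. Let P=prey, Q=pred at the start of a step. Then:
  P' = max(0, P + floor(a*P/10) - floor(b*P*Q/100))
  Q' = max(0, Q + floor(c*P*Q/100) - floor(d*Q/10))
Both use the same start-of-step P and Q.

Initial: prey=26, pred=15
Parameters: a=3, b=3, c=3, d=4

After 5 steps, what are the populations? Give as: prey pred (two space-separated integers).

Step 1: prey: 26+7-11=22; pred: 15+11-6=20
Step 2: prey: 22+6-13=15; pred: 20+13-8=25
Step 3: prey: 15+4-11=8; pred: 25+11-10=26
Step 4: prey: 8+2-6=4; pred: 26+6-10=22
Step 5: prey: 4+1-2=3; pred: 22+2-8=16

Answer: 3 16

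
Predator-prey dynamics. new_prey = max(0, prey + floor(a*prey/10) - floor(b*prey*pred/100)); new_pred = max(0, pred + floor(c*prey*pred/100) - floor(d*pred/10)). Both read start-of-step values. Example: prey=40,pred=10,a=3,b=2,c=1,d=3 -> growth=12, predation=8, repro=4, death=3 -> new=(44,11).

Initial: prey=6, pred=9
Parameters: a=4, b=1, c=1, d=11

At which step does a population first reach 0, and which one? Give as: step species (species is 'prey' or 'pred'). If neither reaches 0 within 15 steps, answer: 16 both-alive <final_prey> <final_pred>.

Step 1: prey: 6+2-0=8; pred: 9+0-9=0
First extinction: pred at step 1

Answer: 1 pred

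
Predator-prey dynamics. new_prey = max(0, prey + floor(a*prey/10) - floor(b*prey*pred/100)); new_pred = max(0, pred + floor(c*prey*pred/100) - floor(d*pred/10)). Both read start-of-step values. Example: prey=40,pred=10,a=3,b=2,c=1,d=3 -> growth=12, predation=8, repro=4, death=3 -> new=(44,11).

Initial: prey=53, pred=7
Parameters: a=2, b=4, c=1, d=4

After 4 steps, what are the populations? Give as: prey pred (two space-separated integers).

Step 1: prey: 53+10-14=49; pred: 7+3-2=8
Step 2: prey: 49+9-15=43; pred: 8+3-3=8
Step 3: prey: 43+8-13=38; pred: 8+3-3=8
Step 4: prey: 38+7-12=33; pred: 8+3-3=8

Answer: 33 8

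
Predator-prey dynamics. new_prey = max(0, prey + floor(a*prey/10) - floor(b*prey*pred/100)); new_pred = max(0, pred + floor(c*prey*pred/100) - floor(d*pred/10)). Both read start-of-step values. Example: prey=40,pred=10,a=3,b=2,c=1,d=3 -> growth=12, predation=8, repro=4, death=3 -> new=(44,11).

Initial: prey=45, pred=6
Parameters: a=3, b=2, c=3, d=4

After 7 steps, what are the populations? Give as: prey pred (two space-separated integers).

Answer: 0 28

Derivation:
Step 1: prey: 45+13-5=53; pred: 6+8-2=12
Step 2: prey: 53+15-12=56; pred: 12+19-4=27
Step 3: prey: 56+16-30=42; pred: 27+45-10=62
Step 4: prey: 42+12-52=2; pred: 62+78-24=116
Step 5: prey: 2+0-4=0; pred: 116+6-46=76
Step 6: prey: 0+0-0=0; pred: 76+0-30=46
Step 7: prey: 0+0-0=0; pred: 46+0-18=28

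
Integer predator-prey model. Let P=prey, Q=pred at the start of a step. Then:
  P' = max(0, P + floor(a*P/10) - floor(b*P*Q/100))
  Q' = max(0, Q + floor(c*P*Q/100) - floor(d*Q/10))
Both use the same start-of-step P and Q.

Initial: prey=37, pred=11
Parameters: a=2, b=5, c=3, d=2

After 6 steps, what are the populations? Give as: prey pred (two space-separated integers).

Answer: 0 16

Derivation:
Step 1: prey: 37+7-20=24; pred: 11+12-2=21
Step 2: prey: 24+4-25=3; pred: 21+15-4=32
Step 3: prey: 3+0-4=0; pred: 32+2-6=28
Step 4: prey: 0+0-0=0; pred: 28+0-5=23
Step 5: prey: 0+0-0=0; pred: 23+0-4=19
Step 6: prey: 0+0-0=0; pred: 19+0-3=16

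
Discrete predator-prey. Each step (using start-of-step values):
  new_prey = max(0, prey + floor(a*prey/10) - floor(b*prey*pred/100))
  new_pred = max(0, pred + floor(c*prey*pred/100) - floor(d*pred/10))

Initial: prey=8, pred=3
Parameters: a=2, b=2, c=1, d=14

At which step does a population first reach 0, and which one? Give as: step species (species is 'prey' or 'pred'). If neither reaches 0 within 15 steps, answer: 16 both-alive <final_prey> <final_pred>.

Step 1: prey: 8+1-0=9; pred: 3+0-4=0
First extinction: pred at step 1

Answer: 1 pred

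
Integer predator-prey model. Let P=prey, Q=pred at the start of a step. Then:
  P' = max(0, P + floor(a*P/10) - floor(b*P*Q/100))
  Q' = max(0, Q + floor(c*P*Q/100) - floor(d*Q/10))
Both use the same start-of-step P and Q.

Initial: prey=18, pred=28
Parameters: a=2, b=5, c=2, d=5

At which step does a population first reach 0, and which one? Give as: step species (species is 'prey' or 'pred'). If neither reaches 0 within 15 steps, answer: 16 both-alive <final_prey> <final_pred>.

Answer: 1 prey

Derivation:
Step 1: prey: 18+3-25=0; pred: 28+10-14=24
First extinction: prey at step 1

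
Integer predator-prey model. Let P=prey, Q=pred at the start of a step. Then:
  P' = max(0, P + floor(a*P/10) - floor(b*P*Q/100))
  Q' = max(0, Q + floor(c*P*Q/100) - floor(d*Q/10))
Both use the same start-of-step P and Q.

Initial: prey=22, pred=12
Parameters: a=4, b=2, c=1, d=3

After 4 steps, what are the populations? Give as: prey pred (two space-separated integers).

Step 1: prey: 22+8-5=25; pred: 12+2-3=11
Step 2: prey: 25+10-5=30; pred: 11+2-3=10
Step 3: prey: 30+12-6=36; pred: 10+3-3=10
Step 4: prey: 36+14-7=43; pred: 10+3-3=10

Answer: 43 10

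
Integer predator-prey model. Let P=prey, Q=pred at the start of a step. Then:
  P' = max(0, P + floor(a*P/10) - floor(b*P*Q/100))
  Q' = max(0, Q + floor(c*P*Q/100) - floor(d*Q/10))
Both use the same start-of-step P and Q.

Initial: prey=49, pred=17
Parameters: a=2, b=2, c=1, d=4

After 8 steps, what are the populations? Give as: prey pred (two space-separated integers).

Step 1: prey: 49+9-16=42; pred: 17+8-6=19
Step 2: prey: 42+8-15=35; pred: 19+7-7=19
Step 3: prey: 35+7-13=29; pred: 19+6-7=18
Step 4: prey: 29+5-10=24; pred: 18+5-7=16
Step 5: prey: 24+4-7=21; pred: 16+3-6=13
Step 6: prey: 21+4-5=20; pred: 13+2-5=10
Step 7: prey: 20+4-4=20; pred: 10+2-4=8
Step 8: prey: 20+4-3=21; pred: 8+1-3=6

Answer: 21 6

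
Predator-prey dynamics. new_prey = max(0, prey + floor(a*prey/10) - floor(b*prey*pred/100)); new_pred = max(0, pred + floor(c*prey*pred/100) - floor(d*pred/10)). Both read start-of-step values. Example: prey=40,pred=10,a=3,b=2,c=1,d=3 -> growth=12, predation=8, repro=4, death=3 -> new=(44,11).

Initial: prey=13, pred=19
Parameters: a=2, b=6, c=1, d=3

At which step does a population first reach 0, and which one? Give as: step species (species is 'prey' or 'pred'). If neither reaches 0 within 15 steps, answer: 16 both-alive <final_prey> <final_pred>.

Answer: 16 both-alive 1 3

Derivation:
Step 1: prey: 13+2-14=1; pred: 19+2-5=16
Step 2: prey: 1+0-0=1; pred: 16+0-4=12
Step 3: prey: 1+0-0=1; pred: 12+0-3=9
Step 4: prey: 1+0-0=1; pred: 9+0-2=7
Step 5: prey: 1+0-0=1; pred: 7+0-2=5
Step 6: prey: 1+0-0=1; pred: 5+0-1=4
Step 7: prey: 1+0-0=1; pred: 4+0-1=3
Step 8: prey: 1+0-0=1; pred: 3+0-0=3
Steps 9-15: state stable at prey=1, pred=3 (no change)
No extinction within 15 steps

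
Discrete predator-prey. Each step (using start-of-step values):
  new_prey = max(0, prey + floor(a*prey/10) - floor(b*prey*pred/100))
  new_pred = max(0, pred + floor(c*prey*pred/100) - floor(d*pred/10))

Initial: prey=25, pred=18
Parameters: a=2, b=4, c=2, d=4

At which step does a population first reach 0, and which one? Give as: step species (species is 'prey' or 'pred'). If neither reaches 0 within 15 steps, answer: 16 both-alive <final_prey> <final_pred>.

Step 1: prey: 25+5-18=12; pred: 18+9-7=20
Step 2: prey: 12+2-9=5; pred: 20+4-8=16
Step 3: prey: 5+1-3=3; pred: 16+1-6=11
Step 4: prey: 3+0-1=2; pred: 11+0-4=7
Step 5: prey: 2+0-0=2; pred: 7+0-2=5
Step 6: prey: 2+0-0=2; pred: 5+0-2=3
Step 7: prey: 2+0-0=2; pred: 3+0-1=2
Step 8: prey: 2+0-0=2; pred: 2+0-0=2
Steps 9-15: state stable at prey=2, pred=2 (no change)
No extinction within 15 steps

Answer: 16 both-alive 2 2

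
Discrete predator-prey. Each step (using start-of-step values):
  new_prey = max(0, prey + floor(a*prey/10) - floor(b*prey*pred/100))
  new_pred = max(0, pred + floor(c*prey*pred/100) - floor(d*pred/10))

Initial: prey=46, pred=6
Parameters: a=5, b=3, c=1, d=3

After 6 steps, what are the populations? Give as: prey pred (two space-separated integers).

Answer: 23 63

Derivation:
Step 1: prey: 46+23-8=61; pred: 6+2-1=7
Step 2: prey: 61+30-12=79; pred: 7+4-2=9
Step 3: prey: 79+39-21=97; pred: 9+7-2=14
Step 4: prey: 97+48-40=105; pred: 14+13-4=23
Step 5: prey: 105+52-72=85; pred: 23+24-6=41
Step 6: prey: 85+42-104=23; pred: 41+34-12=63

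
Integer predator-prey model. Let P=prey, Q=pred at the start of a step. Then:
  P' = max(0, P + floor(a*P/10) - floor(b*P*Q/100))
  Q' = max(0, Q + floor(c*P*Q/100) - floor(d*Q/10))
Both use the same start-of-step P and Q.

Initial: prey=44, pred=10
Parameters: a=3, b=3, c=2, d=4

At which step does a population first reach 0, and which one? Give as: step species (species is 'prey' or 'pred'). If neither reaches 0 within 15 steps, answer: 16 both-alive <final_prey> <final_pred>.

Step 1: prey: 44+13-13=44; pred: 10+8-4=14
Step 2: prey: 44+13-18=39; pred: 14+12-5=21
Step 3: prey: 39+11-24=26; pred: 21+16-8=29
Step 4: prey: 26+7-22=11; pred: 29+15-11=33
Step 5: prey: 11+3-10=4; pred: 33+7-13=27
Step 6: prey: 4+1-3=2; pred: 27+2-10=19
Step 7: prey: 2+0-1=1; pred: 19+0-7=12
Step 8: prey: 1+0-0=1; pred: 12+0-4=8
Step 9: prey: 1+0-0=1; pred: 8+0-3=5
Step 10: prey: 1+0-0=1; pred: 5+0-2=3
Step 11: prey: 1+0-0=1; pred: 3+0-1=2
Step 12: prey: 1+0-0=1; pred: 2+0-0=2
Steps 13-15: state stable at prey=1, pred=2 (no change)
No extinction within 15 steps

Answer: 16 both-alive 1 2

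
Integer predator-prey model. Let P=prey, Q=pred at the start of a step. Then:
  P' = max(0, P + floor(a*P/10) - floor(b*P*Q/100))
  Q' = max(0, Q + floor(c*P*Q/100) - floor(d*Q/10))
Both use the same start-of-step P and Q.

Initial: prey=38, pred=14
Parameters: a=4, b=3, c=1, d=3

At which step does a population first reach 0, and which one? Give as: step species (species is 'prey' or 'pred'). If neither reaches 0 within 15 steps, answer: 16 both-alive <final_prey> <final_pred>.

Answer: 16 both-alive 38 9

Derivation:
Step 1: prey: 38+15-15=38; pred: 14+5-4=15
Step 2: prey: 38+15-17=36; pred: 15+5-4=16
Step 3: prey: 36+14-17=33; pred: 16+5-4=17
Step 4: prey: 33+13-16=30; pred: 17+5-5=17
Step 5: prey: 30+12-15=27; pred: 17+5-5=17
Step 6: prey: 27+10-13=24; pred: 17+4-5=16
Step 7: prey: 24+9-11=22; pred: 16+3-4=15
Step 8: prey: 22+8-9=21; pred: 15+3-4=14
Step 9: prey: 21+8-8=21; pred: 14+2-4=12
Step 10: prey: 21+8-7=22; pred: 12+2-3=11
Step 11: prey: 22+8-7=23; pred: 11+2-3=10
Step 12: prey: 23+9-6=26; pred: 10+2-3=9
Step 13: prey: 26+10-7=29; pred: 9+2-2=9
Step 14: prey: 29+11-7=33; pred: 9+2-2=9
Step 15: prey: 33+13-8=38; pred: 9+2-2=9
No extinction within 15 steps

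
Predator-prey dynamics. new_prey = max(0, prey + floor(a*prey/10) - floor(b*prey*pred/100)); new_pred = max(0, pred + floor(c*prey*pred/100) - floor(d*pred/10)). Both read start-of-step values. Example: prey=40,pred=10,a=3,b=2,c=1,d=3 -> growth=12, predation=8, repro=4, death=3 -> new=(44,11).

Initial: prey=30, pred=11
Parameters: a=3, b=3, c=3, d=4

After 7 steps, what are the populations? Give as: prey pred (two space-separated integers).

Answer: 1 10

Derivation:
Step 1: prey: 30+9-9=30; pred: 11+9-4=16
Step 2: prey: 30+9-14=25; pred: 16+14-6=24
Step 3: prey: 25+7-18=14; pred: 24+18-9=33
Step 4: prey: 14+4-13=5; pred: 33+13-13=33
Step 5: prey: 5+1-4=2; pred: 33+4-13=24
Step 6: prey: 2+0-1=1; pred: 24+1-9=16
Step 7: prey: 1+0-0=1; pred: 16+0-6=10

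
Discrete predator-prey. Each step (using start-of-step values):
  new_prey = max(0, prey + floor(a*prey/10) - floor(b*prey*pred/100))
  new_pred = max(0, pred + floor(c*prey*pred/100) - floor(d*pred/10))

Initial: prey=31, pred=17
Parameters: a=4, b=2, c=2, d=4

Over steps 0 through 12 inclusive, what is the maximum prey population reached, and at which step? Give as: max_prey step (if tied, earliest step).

Answer: 33 1

Derivation:
Step 1: prey: 31+12-10=33; pred: 17+10-6=21
Step 2: prey: 33+13-13=33; pred: 21+13-8=26
Step 3: prey: 33+13-17=29; pred: 26+17-10=33
Step 4: prey: 29+11-19=21; pred: 33+19-13=39
Step 5: prey: 21+8-16=13; pred: 39+16-15=40
Step 6: prey: 13+5-10=8; pred: 40+10-16=34
Step 7: prey: 8+3-5=6; pred: 34+5-13=26
Step 8: prey: 6+2-3=5; pred: 26+3-10=19
Step 9: prey: 5+2-1=6; pred: 19+1-7=13
Step 10: prey: 6+2-1=7; pred: 13+1-5=9
Step 11: prey: 7+2-1=8; pred: 9+1-3=7
Step 12: prey: 8+3-1=10; pred: 7+1-2=6
Max prey = 33 at step 1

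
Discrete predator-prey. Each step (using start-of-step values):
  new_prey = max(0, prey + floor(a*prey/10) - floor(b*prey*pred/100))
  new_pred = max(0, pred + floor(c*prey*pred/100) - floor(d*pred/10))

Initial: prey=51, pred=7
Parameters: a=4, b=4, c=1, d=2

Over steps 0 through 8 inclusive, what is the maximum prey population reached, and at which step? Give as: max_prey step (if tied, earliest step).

Step 1: prey: 51+20-14=57; pred: 7+3-1=9
Step 2: prey: 57+22-20=59; pred: 9+5-1=13
Step 3: prey: 59+23-30=52; pred: 13+7-2=18
Step 4: prey: 52+20-37=35; pred: 18+9-3=24
Step 5: prey: 35+14-33=16; pred: 24+8-4=28
Step 6: prey: 16+6-17=5; pred: 28+4-5=27
Step 7: prey: 5+2-5=2; pred: 27+1-5=23
Step 8: prey: 2+0-1=1; pred: 23+0-4=19
Max prey = 59 at step 2

Answer: 59 2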